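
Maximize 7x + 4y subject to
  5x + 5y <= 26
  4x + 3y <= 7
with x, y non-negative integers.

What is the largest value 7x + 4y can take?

11

(x,y)=(1,1): 5·1+5·1=10≤26, 4·1+3·1=7≤7, objective 11.
(x,y)=(0,2): 5·0+5·2=10≤26, 4·0+3·2=6≤7, objective 8.
(x,y)=(1,0): 5·1+5·0=5≤26, 4·1+3·0=4≤7, objective 7.
The best lattice point is (1,1), giving 11.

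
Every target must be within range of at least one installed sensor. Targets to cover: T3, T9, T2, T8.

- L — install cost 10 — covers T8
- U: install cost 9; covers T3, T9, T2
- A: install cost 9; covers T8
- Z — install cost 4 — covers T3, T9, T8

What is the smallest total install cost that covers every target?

13

This is a weighted set-cover instance.
Choose U and Z: together they cover T3, T9, T2, T8 — every target.
Total install cost: 9 + 4 = 13.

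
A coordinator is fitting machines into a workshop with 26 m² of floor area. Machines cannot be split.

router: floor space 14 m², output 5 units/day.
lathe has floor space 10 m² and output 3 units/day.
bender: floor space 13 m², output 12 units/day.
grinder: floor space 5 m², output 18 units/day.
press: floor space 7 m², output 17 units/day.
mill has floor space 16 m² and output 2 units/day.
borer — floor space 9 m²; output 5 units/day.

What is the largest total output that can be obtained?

47

Allowing fractional choices, the relaxed optimum would be about 47.6, but machines are indivisible.
grinder + press + borer: floor space 5 + 7 + 9 = 21 ≤ 26, output 18 + 17 + 5 = 40.
bender + grinder + press: floor space 13 + 5 + 7 = 25 ≤ 26, output 12 + 18 + 17 = 47.
Best is bender, grinder, and press with total output 47.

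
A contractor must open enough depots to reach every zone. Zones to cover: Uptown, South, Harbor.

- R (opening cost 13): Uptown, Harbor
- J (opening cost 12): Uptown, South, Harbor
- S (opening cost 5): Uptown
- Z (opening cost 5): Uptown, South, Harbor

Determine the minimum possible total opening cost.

Z alone covers Uptown, South, Harbor — every zone.
Total opening cost: 5.

5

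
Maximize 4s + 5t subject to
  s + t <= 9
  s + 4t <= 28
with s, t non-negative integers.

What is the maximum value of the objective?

42

(s,t)=(3,6) is feasible, giving 42.
(s,t)=(4,5) is feasible, giving 41.
Maximum is 42 at (s,t)=(3,6).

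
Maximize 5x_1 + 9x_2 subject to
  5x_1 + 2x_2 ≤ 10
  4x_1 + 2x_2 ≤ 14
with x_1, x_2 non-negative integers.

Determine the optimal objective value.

45

(x_1,x_2)=(0,5): 5·0+2·5=10≤10, 4·0+2·5=10≤14, objective 45.
(x_1,x_2)=(0,4): 5·0+2·4=8≤10, 4·0+2·4=8≤14, objective 36.
No feasible integer point exceeds 45.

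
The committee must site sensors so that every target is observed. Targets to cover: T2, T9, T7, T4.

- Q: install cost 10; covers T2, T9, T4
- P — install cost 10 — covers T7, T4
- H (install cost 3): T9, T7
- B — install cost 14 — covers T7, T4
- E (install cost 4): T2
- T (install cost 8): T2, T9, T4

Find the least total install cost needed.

11

The greedy cost-per-new-target heuristic would pick H, E, and T for 15, but a cheaper cover exists.
Choose H and T: together they cover T2, T9, T7, T4 — every target.
Total install cost: 3 + 8 = 11.
No cover costs less than 11.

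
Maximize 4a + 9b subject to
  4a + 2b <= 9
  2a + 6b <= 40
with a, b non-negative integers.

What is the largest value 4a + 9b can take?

Relaxing integrality, the LP optimum is 40.50 at (a,b) = (0, 4.5), which is not an integer point.
(a,b)=(0,4): 4·0+2·4=8≤9, 2·0+6·4=24≤40, objective 36.
(a,b)=(0,3): 4·0+2·3=6≤9, 2·0+6·3=18≤40, objective 27.
Maximum is 36 at (a,b)=(0,4).

36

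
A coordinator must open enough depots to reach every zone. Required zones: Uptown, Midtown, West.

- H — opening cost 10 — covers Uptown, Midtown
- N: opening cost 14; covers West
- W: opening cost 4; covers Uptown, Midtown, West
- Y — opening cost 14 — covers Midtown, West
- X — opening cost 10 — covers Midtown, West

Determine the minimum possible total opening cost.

4

W alone covers Uptown, Midtown, West — every zone.
Total opening cost: 4.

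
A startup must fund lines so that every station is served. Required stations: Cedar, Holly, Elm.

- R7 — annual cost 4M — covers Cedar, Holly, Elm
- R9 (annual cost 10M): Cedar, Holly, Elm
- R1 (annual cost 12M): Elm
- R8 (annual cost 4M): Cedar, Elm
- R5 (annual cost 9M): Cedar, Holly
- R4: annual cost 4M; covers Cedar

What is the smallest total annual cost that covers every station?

This is an integer covering problem.
R7 alone covers Cedar, Holly, Elm — every station.
Total annual cost: 4.

4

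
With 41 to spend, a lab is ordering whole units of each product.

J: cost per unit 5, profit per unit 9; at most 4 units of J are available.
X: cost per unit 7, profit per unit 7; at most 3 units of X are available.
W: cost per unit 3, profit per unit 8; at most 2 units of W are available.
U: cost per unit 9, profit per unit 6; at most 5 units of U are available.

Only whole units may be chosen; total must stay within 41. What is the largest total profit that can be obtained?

W has the best ratio (8/3); taking only W gives at most 2×8 = 16 (stopped by the supply cap of 2).
Mixing does better — 4×J, 2×X, and 2×W: cost 40 ≤ 41, profit 4·9 + 2·7 + 2·8 = 66.

66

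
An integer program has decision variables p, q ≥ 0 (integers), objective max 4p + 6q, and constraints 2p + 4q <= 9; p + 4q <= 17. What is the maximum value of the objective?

16

Relaxing integrality, the LP optimum is 18.00 at (p,q) = (4.5, 0), which is not an integer point.
(p,q)=(4,0): 2·4+4·0=8≤9, 1·4+4·0=4≤17, objective 16.
(p,q)=(3,0): 2·3+4·0=6≤9, 1·3+4·0=3≤17, objective 12.
No feasible integer point exceeds 16.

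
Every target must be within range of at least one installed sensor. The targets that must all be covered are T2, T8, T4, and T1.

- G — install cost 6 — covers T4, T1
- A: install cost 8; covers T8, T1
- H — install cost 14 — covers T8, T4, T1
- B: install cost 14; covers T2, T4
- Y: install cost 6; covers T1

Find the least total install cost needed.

22

The greedy cost-per-new-target heuristic would pick G, A, and B for 28, but a cheaper cover exists.
Choose A and B: together they cover T2, T8, T4, T1 — every target.
Total install cost: 8 + 14 = 22.
No cover costs less than 22.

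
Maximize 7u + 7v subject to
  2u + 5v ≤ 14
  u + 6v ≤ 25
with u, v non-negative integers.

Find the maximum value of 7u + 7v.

49

(u,v)=(7,0): 2·7+5·0=14≤14, 1·7+6·0=7≤25, objective 49.
(u,v)=(6,0): 2·6+5·0=12≤14, 1·6+6·0=6≤25, objective 42.
The best lattice point is (7,0), giving 49.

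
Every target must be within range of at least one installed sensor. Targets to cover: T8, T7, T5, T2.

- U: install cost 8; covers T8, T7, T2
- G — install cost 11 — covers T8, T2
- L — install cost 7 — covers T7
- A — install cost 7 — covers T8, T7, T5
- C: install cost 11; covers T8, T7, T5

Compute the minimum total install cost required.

Choose U and A: together they cover T8, T7, T5, T2 — every target.
Total install cost: 8 + 7 = 15.
No cover costs less than 15.

15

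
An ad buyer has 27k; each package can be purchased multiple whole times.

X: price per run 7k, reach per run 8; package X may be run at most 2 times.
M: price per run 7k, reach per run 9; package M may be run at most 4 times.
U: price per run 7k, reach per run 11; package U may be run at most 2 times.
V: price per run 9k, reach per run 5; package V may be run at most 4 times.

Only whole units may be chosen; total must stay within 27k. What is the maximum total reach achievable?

This is a bounded integer knapsack.
1×M and 2×U: price 21 ≤ 27, reach 1·9 + 2·11 = 31.
1×X and 2×U: price 21 ≤ 27, reach 1·8 + 2·11 = 30.
Best is 31.

31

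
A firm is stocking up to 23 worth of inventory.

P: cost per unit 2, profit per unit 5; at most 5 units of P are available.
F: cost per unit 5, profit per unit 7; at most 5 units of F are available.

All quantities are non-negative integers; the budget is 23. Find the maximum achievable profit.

This is a bounded integer knapsack.
5×P and 2×F: cost 20 ≤ 23, profit 5·5 + 2·7 = 39.
4×P and 3×F: cost 23 ≤ 23, profit 4·5 + 3·7 = 41.
Best is 41.

41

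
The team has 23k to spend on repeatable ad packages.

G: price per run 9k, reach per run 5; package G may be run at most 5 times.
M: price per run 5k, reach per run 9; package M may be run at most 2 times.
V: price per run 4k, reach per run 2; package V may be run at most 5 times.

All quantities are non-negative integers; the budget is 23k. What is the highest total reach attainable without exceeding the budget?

25

This is a bounded integer knapsack.
1×G, 2×M, and 1×V: price 23 ≤ 23, reach 1·5 + 2·9 + 1·2 = 25.
2×M and 3×V: price 22 ≤ 23, reach 2·9 + 3·2 = 24.
Best is 25.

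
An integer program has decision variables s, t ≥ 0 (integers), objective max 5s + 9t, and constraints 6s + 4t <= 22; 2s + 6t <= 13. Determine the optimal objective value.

(s,t)=(3,1): 6·3+4·1=22≤22, 2·3+6·1=12≤13, objective 24.
(s,t)=(2,1): 6·2+4·1=16≤22, 2·2+6·1=10≤13, objective 19.
(s,t)=(3,0): 6·3+4·0=18≤22, 2·3+6·0=6≤13, objective 15.
The best lattice point is (3,1), giving 24.

24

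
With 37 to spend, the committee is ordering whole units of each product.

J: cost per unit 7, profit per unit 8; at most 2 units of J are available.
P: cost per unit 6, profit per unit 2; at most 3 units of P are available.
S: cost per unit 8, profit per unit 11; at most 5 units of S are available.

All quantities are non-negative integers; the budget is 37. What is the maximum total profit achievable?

44

1×J, 1×P, and 3×S: cost 37 ≤ 37, profit 1·8 + 1·2 + 3·11 = 43.
4×S: cost 32 ≤ 37, profit 4·11 = 44.
Best is 44.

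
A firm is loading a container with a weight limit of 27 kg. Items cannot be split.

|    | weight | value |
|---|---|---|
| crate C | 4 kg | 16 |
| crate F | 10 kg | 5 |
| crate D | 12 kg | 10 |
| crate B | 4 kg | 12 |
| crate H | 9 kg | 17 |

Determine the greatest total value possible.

Allowing fractional choices, the relaxed optimum would be about 53.3, but items are indivisible.
crate C + crate D + crate H: weight 4 + 12 + 9 = 25 ≤ 27, value 16 + 10 + 17 = 43.
crate C + crate B + crate H: weight 4 + 4 + 9 = 17 ≤ 27, value 16 + 12 + 17 = 45.
crate C + crate F + crate B + crate H: weight 4 + 10 + 4 + 9 = 27 ≤ 27, value 16 + 5 + 12 + 17 = 50.
Best is crate C, crate F, crate B, and crate H with total value 50.

50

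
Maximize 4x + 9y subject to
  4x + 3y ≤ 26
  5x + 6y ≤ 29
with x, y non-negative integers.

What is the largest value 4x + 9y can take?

The continuous relaxation peaks at (0, 4.83) with value 43.50; rounding to a feasible lattice point costs some objective.
(x,y)=(1,4): 4·1+3·4=16≤26, 5·1+6·4=29≤29, objective 40.
(x,y)=(0,4): 4·0+3·4=12≤26, 5·0+6·4=24≤29, objective 36.
(x,y)=(2,3): 4·2+3·3=17≤26, 5·2+6·3=28≤29, objective 35.
The best lattice point is (1,4), giving 40.

40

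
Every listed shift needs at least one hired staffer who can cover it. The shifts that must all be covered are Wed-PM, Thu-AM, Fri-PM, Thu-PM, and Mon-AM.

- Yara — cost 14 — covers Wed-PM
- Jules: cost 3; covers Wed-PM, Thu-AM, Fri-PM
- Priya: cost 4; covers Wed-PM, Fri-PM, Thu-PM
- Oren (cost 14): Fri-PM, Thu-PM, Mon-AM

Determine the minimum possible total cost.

The greedy cost-per-new-shift heuristic would pick Jules, Priya, and Oren for 21, but a cheaper cover exists.
Choose Jules and Oren: together they cover Wed-PM, Thu-AM, Fri-PM, Thu-PM, Mon-AM — every shift.
Total cost: 3 + 14 = 17.
No cover costs less than 17.

17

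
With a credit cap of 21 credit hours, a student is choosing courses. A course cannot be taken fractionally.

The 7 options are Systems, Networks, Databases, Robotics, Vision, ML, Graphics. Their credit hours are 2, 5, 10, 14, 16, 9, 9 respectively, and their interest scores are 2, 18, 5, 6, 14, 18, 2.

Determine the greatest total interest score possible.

This is an integer program with binary decision variables.
Allowing fractional choices, the relaxed optimum would be about 42.4, but courses are indivisible.
Networks + ML: credit hours 5 + 9 = 14 ≤ 21, interest score 18 + 18 = 36.
Systems + Networks + ML: credit hours 2 + 5 + 9 = 16 ≤ 21, interest score 2 + 18 + 18 = 38.
Best is Systems, Networks, and ML with total interest score 38.

38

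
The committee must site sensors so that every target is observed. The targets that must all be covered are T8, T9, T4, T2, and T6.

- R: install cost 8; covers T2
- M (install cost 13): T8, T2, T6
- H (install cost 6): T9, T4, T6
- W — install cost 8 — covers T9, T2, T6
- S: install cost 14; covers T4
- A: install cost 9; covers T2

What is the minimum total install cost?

Choose M and H: together they cover T8, T9, T4, T2, T6 — every target.
Total install cost: 13 + 6 = 19.
No cover costs less than 19.

19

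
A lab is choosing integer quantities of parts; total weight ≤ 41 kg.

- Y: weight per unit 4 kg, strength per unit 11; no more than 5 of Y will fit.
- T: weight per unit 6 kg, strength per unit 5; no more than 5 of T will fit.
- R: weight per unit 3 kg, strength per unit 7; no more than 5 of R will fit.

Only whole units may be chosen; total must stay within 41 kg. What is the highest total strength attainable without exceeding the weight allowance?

Y has the best ratio (11/4); taking only Y gives at most 5×11 = 55 (stopped by the supply cap of 5).
Mixing does better — 5×Y, 1×T, and 5×R: weight 41 ≤ 41, strength 5·11 + 1·5 + 5·7 = 95.

95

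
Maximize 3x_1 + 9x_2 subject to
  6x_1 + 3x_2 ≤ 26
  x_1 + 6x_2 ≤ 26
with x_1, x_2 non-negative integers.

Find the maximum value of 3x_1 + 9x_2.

42

(x_1,x_2)=(2,4): 6·2+3·4=24≤26, 1·2+6·4=26≤26, objective 42.
(x_1,x_2)=(1,4): 6·1+3·4=18≤26, 1·1+6·4=25≤26, objective 39.
(x_1,x_2)=(2,3): 6·2+3·3=21≤26, 1·2+6·3=20≤26, objective 33.
No feasible integer point exceeds 42.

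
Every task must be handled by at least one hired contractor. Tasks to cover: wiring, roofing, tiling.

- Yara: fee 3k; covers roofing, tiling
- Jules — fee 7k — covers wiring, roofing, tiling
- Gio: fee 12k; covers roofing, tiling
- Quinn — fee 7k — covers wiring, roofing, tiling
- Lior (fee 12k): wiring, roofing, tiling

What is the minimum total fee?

7

This is a weighted set-cover instance.
The greedy cost-per-new-task heuristic would pick Yara and Jules for 10, but a cheaper cover exists.
Jules alone covers wiring, roofing, tiling — every task.
Total fee: 7.
No cover costs less than 7.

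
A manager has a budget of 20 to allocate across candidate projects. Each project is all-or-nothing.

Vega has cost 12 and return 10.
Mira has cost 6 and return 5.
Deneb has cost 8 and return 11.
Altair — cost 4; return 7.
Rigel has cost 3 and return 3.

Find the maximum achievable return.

23

Take Mira, Deneb, and Altair: cost 6 + 8 + 4 = 18 ≤ 20, return 5 + 11 + 7 = 23.
No other feasible combination does better.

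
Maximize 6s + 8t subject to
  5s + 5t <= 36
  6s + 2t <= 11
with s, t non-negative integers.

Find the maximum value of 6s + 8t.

40

(s,t)=(0,5): 5·0+5·5=25≤36, 6·0+2·5=10≤11, objective 40.
(s,t)=(0,4): 5·0+5·4=20≤36, 6·0+2·4=8≤11, objective 32.
The best lattice point is (0,5), giving 40.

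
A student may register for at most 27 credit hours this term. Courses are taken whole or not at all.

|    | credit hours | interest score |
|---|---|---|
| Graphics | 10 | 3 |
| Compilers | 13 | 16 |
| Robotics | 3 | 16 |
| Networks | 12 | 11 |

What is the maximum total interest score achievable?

This is an integer program with binary decision variables.
Graphics + Robotics + Networks: credit hours 10 + 3 + 12 = 25 ≤ 27, interest score 3 + 16 + 11 = 30.
Graphics + Compilers + Robotics: credit hours 10 + 13 + 3 = 26 ≤ 27, interest score 3 + 16 + 16 = 35.
Compilers + Robotics: credit hours 13 + 3 = 16 ≤ 27, interest score 16 + 16 = 32.
Best is Graphics, Compilers, and Robotics with total interest score 35.

35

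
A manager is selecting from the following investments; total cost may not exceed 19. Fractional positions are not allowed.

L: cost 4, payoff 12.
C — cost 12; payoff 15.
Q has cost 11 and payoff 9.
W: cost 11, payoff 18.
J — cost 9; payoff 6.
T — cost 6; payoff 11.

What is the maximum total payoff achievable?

30

Take L and W: cost 4 + 11 = 15 ≤ 19, payoff 12 + 18 = 30.
No other feasible combination does better.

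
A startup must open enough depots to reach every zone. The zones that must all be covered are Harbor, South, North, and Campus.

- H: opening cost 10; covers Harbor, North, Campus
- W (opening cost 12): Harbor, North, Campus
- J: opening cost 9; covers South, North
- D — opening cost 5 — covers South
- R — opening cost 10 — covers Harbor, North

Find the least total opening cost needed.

15

Choose H and D: together they cover Harbor, South, North, Campus — every zone.
Total opening cost: 10 + 5 = 15.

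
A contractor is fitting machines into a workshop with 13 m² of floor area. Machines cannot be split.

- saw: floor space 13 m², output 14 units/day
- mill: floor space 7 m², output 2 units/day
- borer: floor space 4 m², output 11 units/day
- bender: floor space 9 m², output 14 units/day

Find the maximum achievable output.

25

saw: floor space 13 ≤ 13, output 14.
bender: floor space 9 ≤ 13, output 14.
borer + bender: floor space 4 + 9 = 13 ≤ 13, output 11 + 14 = 25.
Best is borer and bender with total output 25.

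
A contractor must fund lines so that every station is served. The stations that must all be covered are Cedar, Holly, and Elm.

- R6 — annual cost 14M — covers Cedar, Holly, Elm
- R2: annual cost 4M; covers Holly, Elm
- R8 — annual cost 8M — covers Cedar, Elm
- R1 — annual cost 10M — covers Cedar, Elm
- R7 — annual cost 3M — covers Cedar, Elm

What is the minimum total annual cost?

7

This is a weighted set-cover instance.
Choose R2 and R7: together they cover Cedar, Holly, Elm — every station.
Total annual cost: 4 + 3 = 7.
No cover costs less than 7.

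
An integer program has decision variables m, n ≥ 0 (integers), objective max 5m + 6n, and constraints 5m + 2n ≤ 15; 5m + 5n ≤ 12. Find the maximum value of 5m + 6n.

12

Relaxing integrality, the LP optimum is 14.40 at (m,n) = (0, 2.4), which is not an integer point.
(m,n)=(0,2): 5·0+2·2=4≤15, 5·0+5·2=10≤12, objective 12.
(m,n)=(1,1): 5·1+2·1=7≤15, 5·1+5·1=10≤12, objective 11.
The best lattice point is (0,2), giving 12.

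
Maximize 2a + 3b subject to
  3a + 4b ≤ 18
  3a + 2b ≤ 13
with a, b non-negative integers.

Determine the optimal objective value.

(a,b)=(2,3) is feasible, giving 13.
(a,b)=(0,4) is feasible, giving 12.
No feasible integer point exceeds 13.

13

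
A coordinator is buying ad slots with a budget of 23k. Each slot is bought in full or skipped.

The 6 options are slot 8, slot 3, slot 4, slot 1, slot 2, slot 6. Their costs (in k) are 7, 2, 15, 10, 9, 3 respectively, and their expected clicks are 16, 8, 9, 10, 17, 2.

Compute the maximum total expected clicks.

Allowing fractional choices, the relaxed optimum would be about 46.0, but ad slots are indivisible.
slot 8 + slot 3 + slot 2 + slot 6: cost 7 + 2 + 9 + 3 = 21 ≤ 23, expected clicks 16 + 8 + 17 + 2 = 43.
slot 8 + slot 3 + slot 2: cost 7 + 2 + 9 = 18 ≤ 23, expected clicks 16 + 8 + 17 = 41.
Best is slot 8, slot 3, slot 2, and slot 6 with total expected clicks 43.

43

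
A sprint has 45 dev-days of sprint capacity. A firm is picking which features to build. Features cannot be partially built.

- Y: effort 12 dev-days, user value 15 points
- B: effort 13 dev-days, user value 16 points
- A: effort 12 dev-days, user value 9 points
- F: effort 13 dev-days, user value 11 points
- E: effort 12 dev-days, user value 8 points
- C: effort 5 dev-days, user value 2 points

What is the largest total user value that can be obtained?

44

Y + B + F: effort 12 + 13 + 13 = 38 ≤ 45, user value 15 + 16 + 11 = 42.
Y + B + A + C: effort 12 + 13 + 12 + 5 = 42 ≤ 45, user value 15 + 16 + 9 + 2 = 42.
Y + B + F + C: effort 12 + 13 + 13 + 5 = 43 ≤ 45, user value 15 + 16 + 11 + 2 = 44.
Best is Y, B, F, and C with total user value 44.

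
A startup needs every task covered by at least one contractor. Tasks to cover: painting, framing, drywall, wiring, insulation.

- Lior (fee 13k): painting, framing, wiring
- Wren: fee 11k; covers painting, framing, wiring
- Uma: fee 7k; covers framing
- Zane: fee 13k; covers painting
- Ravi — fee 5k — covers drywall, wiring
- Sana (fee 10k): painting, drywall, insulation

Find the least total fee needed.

This is a weighted set-cover instance.
Choose Wren and Sana: together they cover painting, framing, drywall, wiring, insulation — every task.
Total fee: 11 + 10 = 21.

21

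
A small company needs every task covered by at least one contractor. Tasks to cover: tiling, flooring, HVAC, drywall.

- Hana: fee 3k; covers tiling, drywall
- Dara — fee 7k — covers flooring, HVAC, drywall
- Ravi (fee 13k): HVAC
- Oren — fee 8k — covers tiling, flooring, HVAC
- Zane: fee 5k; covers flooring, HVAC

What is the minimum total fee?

8

Choose Hana and Zane: together they cover tiling, flooring, HVAC, drywall — every task.
Total fee: 3 + 5 = 8.
No cover costs less than 8.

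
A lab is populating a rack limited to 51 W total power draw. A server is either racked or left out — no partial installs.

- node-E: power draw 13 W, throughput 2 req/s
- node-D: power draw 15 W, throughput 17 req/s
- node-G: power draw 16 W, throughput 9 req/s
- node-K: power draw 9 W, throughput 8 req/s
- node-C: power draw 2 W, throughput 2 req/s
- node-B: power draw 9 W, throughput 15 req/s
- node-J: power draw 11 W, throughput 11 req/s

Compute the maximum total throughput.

53

Take node-D, node-K, node-C, node-B, and node-J: power draw 15 + 9 + 2 + 9 + 11 = 46 ≤ 51, throughput 17 + 8 + 2 + 15 + 11 = 53.
No other feasible combination does better.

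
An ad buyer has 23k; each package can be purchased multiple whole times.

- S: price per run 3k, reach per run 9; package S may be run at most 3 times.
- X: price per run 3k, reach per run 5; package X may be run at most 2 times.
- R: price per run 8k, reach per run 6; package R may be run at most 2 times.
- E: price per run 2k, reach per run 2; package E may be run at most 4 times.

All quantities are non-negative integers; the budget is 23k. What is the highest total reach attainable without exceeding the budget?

45

S has the best ratio (9/3); taking only S gives at most 3×9 = 27 (stopped by the supply cap of 3).
Mixing does better — 3×S, 2×X, and 4×E: price 23 ≤ 23, reach 3·9 + 2·5 + 4·2 = 45.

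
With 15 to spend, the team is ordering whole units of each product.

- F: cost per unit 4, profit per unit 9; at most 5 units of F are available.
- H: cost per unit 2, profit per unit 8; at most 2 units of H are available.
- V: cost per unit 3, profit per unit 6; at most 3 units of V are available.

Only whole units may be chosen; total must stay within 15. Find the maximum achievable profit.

40

H has the best ratio (8/2); taking only H gives at most 2×8 = 16 (stopped by the supply cap of 2).
Mixing does better — 2×F, 2×H, and 1×V: cost 15 ≤ 15, profit 2·9 + 2·8 + 1·6 = 40.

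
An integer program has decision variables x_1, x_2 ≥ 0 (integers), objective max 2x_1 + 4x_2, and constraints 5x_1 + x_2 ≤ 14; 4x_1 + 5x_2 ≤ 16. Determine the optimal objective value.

The continuous relaxation peaks at (0, 3.2) with value 12.80; rounding to a feasible lattice point costs some objective.
(x_1,x_2)=(0,3): 5·0+1·3=3≤14, 4·0+5·3=15≤16, objective 12.
(x_1,x_2)=(1,2): 5·1+1·2=7≤14, 4·1+5·2=14≤16, objective 10.
(x_1,x_2)=(0,2): 5·0+1·2=2≤14, 4·0+5·2=10≤16, objective 8.
The best lattice point is (0,3), giving 12.

12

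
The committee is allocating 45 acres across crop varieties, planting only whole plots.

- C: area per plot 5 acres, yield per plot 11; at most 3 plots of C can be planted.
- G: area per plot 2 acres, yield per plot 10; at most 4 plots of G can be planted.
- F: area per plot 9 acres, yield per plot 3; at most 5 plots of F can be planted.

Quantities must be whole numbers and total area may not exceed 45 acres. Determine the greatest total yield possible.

79

3×C, 4×G, and 1×F: area 32 ≤ 45, yield 3·11 + 4·10 + 1·3 = 76.
3×C, 4×G, and 2×F: area 41 ≤ 45, yield 3·11 + 4·10 + 2·3 = 79.
Best is 79.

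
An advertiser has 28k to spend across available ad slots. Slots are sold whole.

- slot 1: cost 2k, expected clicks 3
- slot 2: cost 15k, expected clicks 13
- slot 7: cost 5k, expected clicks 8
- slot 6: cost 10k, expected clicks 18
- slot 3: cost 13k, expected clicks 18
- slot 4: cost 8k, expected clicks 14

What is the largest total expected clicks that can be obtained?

44

Allowing fractional choices, the relaxed optimum would be about 47.2, but ad slots are indivisible.
slot 1 + slot 7 + slot 3 + slot 4: cost 2 + 5 + 13 + 8 = 28 ≤ 28, expected clicks 3 + 8 + 18 + 14 = 43.
slot 1 + slot 7 + slot 6 + slot 4: cost 2 + 5 + 10 + 8 = 25 ≤ 28, expected clicks 3 + 8 + 18 + 14 = 43.
slot 7 + slot 6 + slot 3: cost 5 + 10 + 13 = 28 ≤ 28, expected clicks 8 + 18 + 18 = 44.
Best is slot 7, slot 6, and slot 3 with total expected clicks 44.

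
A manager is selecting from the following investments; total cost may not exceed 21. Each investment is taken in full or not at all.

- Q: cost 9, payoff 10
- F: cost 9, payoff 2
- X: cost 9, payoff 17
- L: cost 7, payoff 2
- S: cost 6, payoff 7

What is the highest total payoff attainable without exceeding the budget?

27

This is a 0-1 knapsack instance.
Q + X: cost 9 + 9 = 18 ≤ 21, payoff 10 + 17 = 27.
X + S: cost 9 + 6 = 15 ≤ 21, payoff 17 + 7 = 24.
Best is Q and X with total payoff 27.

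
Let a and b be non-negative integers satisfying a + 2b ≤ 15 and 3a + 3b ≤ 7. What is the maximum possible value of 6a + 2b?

The continuous relaxation peaks at (2.33, 0) with value 14.00; rounding to a feasible lattice point costs some objective.
(a,b)=(2,0): 1·2+2·0=2≤15, 3·2+3·0=6≤7, objective 12.
(a,b)=(1,1): 1·1+2·1=3≤15, 3·1+3·1=6≤7, objective 8.
Maximum is 12 at (a,b)=(2,0).

12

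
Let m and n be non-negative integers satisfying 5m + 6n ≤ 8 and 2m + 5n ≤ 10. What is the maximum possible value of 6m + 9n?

9

(m,n)=(0,1): 5·0+6·1=6≤8, 2·0+5·1=5≤10, objective 9.
(m,n)=(1,0): 5·1+6·0=5≤8, 2·1+5·0=2≤10, objective 6.
Maximum is 9 at (m,n)=(0,1).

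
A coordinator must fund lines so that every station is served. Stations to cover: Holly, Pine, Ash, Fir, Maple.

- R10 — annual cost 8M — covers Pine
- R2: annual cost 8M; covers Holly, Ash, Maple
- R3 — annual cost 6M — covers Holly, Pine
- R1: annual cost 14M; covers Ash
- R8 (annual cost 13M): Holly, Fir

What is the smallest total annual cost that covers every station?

This is an integer covering problem.
Choose R2, R3, and R8: together they cover Holly, Pine, Ash, Fir, Maple — every station.
Total annual cost: 8 + 6 + 13 = 27.

27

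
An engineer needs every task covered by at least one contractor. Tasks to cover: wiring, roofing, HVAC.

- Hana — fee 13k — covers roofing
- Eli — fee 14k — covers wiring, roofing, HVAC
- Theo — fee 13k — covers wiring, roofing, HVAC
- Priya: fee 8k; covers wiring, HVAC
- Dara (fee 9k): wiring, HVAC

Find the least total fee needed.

13

This is a weighted set-cover instance.
The greedy cost-per-new-task heuristic would pick Priya and Hana for 21, but a cheaper cover exists.
Theo alone covers wiring, roofing, HVAC — every task.
Total fee: 13.
No cover costs less than 13.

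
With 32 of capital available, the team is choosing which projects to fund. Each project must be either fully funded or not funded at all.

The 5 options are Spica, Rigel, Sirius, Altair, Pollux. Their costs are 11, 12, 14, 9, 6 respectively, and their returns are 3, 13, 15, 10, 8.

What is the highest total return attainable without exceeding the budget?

Rigel + Sirius + Pollux: cost 12 + 14 + 6 = 32 ≤ 32, return 13 + 15 + 8 = 36.
Sirius + Altair + Pollux: cost 14 + 9 + 6 = 29 ≤ 32, return 15 + 10 + 8 = 33.
Best is Rigel, Sirius, and Pollux with total return 36.

36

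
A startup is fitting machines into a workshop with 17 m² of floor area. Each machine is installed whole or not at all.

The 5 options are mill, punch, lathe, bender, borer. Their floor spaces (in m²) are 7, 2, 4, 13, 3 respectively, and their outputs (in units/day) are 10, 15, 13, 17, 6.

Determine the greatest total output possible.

mill + punch + lathe + borer: floor space 7 + 2 + 4 + 3 = 16 ≤ 17, output 10 + 15 + 13 + 6 = 44.
mill + punch + lathe: floor space 7 + 2 + 4 = 13 ≤ 17, output 10 + 15 + 13 = 38.
punch + lathe + borer: floor space 2 + 4 + 3 = 9 ≤ 17, output 15 + 13 + 6 = 34.
Best is mill, punch, lathe, and borer with total output 44.

44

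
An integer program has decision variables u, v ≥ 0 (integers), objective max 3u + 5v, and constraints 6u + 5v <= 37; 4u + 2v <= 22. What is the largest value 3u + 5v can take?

35

(u,v)=(0,7) is feasible, giving 35.
(u,v)=(1,6) is feasible, giving 33.
(u,v)=(0,6) is feasible, giving 30.
Maximum is 35 at (u,v)=(0,7).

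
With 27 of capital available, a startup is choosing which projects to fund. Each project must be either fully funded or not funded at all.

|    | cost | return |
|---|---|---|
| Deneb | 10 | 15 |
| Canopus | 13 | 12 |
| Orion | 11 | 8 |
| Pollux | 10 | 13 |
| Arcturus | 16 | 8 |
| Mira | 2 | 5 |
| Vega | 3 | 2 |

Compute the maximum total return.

35

Deneb + Canopus + Mira: cost 10 + 13 + 2 = 25 ≤ 27, return 15 + 12 + 5 = 32.
Deneb + Pollux + Mira: cost 10 + 10 + 2 = 22 ≤ 27, return 15 + 13 + 5 = 33.
Deneb + Pollux + Mira + Vega: cost 10 + 10 + 2 + 3 = 25 ≤ 27, return 15 + 13 + 5 + 2 = 35.
Best is Deneb, Pollux, Mira, and Vega with total return 35.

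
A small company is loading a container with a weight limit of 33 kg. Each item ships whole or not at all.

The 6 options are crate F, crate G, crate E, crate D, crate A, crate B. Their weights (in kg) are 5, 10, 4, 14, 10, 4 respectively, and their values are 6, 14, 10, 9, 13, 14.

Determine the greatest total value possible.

crate G + crate E + crate A + crate B: weight 10 + 4 + 10 + 4 = 28 ≤ 33, value 14 + 10 + 13 + 14 = 51.
crate F + crate G + crate E + crate A + crate B: weight 5 + 10 + 4 + 10 + 4 = 33 ≤ 33, value 6 + 14 + 10 + 13 + 14 = 57.
Best is crate F, crate G, crate E, crate A, and crate B with total value 57.

57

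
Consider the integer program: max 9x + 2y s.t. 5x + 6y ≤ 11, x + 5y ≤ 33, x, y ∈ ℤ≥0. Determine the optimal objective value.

The continuous relaxation peaks at (2.2, 0) with value 19.80; rounding to a feasible lattice point costs some objective.
(x,y)=(2,0): 5·2+6·0=10≤11, 1·2+5·0=2≤33, objective 18.
(x,y)=(1,1): 5·1+6·1=11≤11, 1·1+5·1=6≤33, objective 11.
(x,y)=(1,0): 5·1+6·0=5≤11, 1·1+5·0=1≤33, objective 9.
Maximum is 18 at (x,y)=(2,0).

18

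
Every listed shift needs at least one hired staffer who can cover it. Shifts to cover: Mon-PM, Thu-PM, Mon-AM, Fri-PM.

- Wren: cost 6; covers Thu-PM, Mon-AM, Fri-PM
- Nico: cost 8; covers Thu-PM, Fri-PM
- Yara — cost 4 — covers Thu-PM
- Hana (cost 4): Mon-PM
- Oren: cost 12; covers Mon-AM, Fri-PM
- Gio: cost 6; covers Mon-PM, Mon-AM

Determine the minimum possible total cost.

This is a weighted set-cover instance.
Choose Wren and Hana: together they cover Mon-PM, Thu-PM, Mon-AM, Fri-PM — every shift.
Total cost: 6 + 4 = 10.
No cover costs less than 10.

10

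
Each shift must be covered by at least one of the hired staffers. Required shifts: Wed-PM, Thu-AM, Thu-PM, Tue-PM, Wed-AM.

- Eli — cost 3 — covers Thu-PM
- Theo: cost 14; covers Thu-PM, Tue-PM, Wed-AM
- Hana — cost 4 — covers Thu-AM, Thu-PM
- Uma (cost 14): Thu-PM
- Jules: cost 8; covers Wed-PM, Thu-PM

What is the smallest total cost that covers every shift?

26

Choose Theo, Hana, and Jules: together they cover Wed-PM, Thu-AM, Thu-PM, Tue-PM, Wed-AM — every shift.
Total cost: 14 + 4 + 8 = 26.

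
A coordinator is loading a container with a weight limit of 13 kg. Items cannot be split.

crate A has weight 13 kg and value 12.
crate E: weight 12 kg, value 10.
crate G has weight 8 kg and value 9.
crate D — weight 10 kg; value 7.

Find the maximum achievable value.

12

This is an integer program with binary decision variables.
Take crate A: weight 13 ≤ 13, value 12.
No other feasible combination does better.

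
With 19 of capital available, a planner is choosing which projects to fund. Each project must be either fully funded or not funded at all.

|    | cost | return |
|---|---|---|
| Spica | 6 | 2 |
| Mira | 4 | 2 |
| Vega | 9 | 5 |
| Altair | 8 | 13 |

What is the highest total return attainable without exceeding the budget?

18

This is a 0-1 knapsack instance.
Spica + Mira + Altair: cost 6 + 4 + 8 = 18 ≤ 19, return 2 + 2 + 13 = 17.
Vega + Altair: cost 9 + 8 = 17 ≤ 19, return 5 + 13 = 18.
Mira + Altair: cost 4 + 8 = 12 ≤ 19, return 2 + 13 = 15.
Best is Vega and Altair with total return 18.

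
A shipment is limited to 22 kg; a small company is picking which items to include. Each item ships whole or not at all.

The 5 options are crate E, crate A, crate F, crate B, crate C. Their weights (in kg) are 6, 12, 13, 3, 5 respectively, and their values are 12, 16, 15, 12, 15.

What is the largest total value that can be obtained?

Take crate A, crate B, and crate C: weight 12 + 3 + 5 = 20 ≤ 22, value 16 + 12 + 15 = 43.
No other feasible combination does better.

43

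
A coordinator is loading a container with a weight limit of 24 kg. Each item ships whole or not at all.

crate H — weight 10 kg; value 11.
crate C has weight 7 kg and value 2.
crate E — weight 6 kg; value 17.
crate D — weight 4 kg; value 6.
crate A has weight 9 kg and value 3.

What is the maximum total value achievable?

34

This is an integer program with binary decision variables.
Take crate H, crate E, and crate D: weight 10 + 6 + 4 = 20 ≤ 24, value 11 + 17 + 6 = 34.
No other feasible combination does better.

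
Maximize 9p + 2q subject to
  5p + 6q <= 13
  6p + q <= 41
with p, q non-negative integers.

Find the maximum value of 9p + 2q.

(p,q)=(2,0): 5·2+6·0=10≤13, 6·2+1·0=12≤41, objective 18.
(p,q)=(1,1): 5·1+6·1=11≤13, 6·1+1·1=7≤41, objective 11.
(p,q)=(1,0): 5·1+6·0=5≤13, 6·1+1·0=6≤41, objective 9.
The best lattice point is (2,0), giving 18.

18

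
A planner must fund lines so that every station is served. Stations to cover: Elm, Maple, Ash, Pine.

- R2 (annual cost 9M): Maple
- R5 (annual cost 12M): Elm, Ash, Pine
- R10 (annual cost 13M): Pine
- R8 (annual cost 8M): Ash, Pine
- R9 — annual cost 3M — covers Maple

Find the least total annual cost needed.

15

Choose R5 and R9: together they cover Elm, Maple, Ash, Pine — every station.
Total annual cost: 12 + 3 = 15.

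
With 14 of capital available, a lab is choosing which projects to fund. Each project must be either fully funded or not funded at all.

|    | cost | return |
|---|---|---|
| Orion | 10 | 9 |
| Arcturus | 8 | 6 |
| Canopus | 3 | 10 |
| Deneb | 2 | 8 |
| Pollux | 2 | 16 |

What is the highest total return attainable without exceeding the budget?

Allowing fractional choices, the relaxed optimum would be about 40.3, but projects are indivisible.
Orion + Deneb + Pollux: cost 10 + 2 + 2 = 14 ≤ 14, return 9 + 8 + 16 = 33.
Canopus + Deneb + Pollux: cost 3 + 2 + 2 = 7 ≤ 14, return 10 + 8 + 16 = 34.
Best is Canopus, Deneb, and Pollux with total return 34.

34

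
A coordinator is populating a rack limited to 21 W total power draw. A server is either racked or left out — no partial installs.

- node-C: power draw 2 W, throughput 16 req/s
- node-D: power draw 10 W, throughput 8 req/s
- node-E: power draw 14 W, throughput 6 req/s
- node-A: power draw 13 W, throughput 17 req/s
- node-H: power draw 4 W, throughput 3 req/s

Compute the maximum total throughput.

36

This is a 0-1 knapsack instance.
node-C + node-A: power draw 2 + 13 = 15 ≤ 21, throughput 16 + 17 = 33.
node-C + node-D + node-H: power draw 2 + 10 + 4 = 16 ≤ 21, throughput 16 + 8 + 3 = 27.
node-C + node-A + node-H: power draw 2 + 13 + 4 = 19 ≤ 21, throughput 16 + 17 + 3 = 36.
Best is node-C, node-A, and node-H with total throughput 36.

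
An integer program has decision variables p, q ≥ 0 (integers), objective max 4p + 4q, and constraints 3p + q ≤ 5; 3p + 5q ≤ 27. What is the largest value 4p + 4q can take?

(p,q)=(0,5) is feasible, giving 20.
(p,q)=(0,4) is feasible, giving 16.
The best lattice point is (0,5), giving 20.

20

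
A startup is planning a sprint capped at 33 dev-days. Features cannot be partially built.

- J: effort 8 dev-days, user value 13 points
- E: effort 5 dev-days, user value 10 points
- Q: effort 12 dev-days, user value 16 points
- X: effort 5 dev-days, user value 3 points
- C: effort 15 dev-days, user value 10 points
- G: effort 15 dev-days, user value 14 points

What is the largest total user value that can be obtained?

Allowing fractional choices, the relaxed optimum would be about 46.5, but features are indivisible.
E + Q + G: effort 5 + 12 + 15 = 32 ≤ 33, user value 10 + 16 + 14 = 40.
J + E + Q + X: effort 8 + 5 + 12 + 5 = 30 ≤ 33, user value 13 + 10 + 16 + 3 = 42.
Best is J, E, Q, and X with total user value 42.

42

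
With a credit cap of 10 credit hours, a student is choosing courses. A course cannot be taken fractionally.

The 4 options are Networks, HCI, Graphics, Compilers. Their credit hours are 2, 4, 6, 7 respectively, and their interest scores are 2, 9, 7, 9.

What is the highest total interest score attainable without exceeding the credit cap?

16

This is an integer program with binary decision variables.
Allowing fractional choices, the relaxed optimum would be about 16.7, but courses are indivisible.
Networks + HCI: credit hours 2 + 4 = 6 ≤ 10, interest score 2 + 9 = 11.
HCI + Graphics: credit hours 4 + 6 = 10 ≤ 10, interest score 9 + 7 = 16.
Best is HCI and Graphics with total interest score 16.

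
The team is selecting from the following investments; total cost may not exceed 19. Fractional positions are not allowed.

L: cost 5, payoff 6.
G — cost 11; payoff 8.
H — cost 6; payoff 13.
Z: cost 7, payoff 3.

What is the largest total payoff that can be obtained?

This is an integer program with binary decision variables.
Take L, H, and Z: cost 5 + 6 + 7 = 18 ≤ 19, payoff 6 + 13 + 3 = 22.
No other feasible combination does better.

22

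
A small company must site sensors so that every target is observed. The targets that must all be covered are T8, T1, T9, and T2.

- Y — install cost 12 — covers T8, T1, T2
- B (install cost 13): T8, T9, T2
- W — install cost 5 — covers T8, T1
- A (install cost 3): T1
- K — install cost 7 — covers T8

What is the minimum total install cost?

16

This is an integer covering problem.
Choose B and A: together they cover T8, T1, T9, T2 — every target.
Total install cost: 13 + 3 = 16.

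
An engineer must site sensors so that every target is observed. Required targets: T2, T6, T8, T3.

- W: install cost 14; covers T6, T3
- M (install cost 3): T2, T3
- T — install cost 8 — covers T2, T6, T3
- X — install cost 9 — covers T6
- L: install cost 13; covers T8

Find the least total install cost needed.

21

The greedy cost-per-new-target heuristic would pick M, T, and L for 24, but a cheaper cover exists.
Choose T and L: together they cover T2, T6, T8, T3 — every target.
Total install cost: 8 + 13 = 21.
No cover costs less than 21.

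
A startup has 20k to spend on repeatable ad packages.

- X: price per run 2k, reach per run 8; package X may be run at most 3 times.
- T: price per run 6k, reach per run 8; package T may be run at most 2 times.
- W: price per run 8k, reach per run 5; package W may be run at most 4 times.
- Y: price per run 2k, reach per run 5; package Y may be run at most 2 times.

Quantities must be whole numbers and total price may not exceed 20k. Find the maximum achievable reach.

45

X has the best ratio (8/2); taking only X gives at most 3×8 = 24 (stopped by the supply cap of 3).
Mixing does better — 3×X, 2×T, and 1×Y: price 20 ≤ 20, reach 3·8 + 2·8 + 1·5 = 45.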